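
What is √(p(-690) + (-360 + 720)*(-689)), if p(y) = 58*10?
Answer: 2*I*√61865 ≈ 497.45*I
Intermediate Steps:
p(y) = 580
√(p(-690) + (-360 + 720)*(-689)) = √(580 + (-360 + 720)*(-689)) = √(580 + 360*(-689)) = √(580 - 248040) = √(-247460) = 2*I*√61865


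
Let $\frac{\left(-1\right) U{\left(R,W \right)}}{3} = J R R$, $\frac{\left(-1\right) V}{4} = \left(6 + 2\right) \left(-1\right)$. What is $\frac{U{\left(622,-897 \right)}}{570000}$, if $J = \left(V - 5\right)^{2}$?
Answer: $- \frac{70509609}{47500} \approx -1484.4$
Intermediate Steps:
$V = 32$ ($V = - 4 \left(6 + 2\right) \left(-1\right) = - 4 \cdot 8 \left(-1\right) = \left(-4\right) \left(-8\right) = 32$)
$J = 729$ ($J = \left(32 - 5\right)^{2} = 27^{2} = 729$)
$U{\left(R,W \right)} = - 2187 R^{2}$ ($U{\left(R,W \right)} = - 3 \cdot 729 R R = - 3 \cdot 729 R^{2} = - 2187 R^{2}$)
$\frac{U{\left(622,-897 \right)}}{570000} = \frac{\left(-2187\right) 622^{2}}{570000} = \left(-2187\right) 386884 \cdot \frac{1}{570000} = \left(-846115308\right) \frac{1}{570000} = - \frac{70509609}{47500}$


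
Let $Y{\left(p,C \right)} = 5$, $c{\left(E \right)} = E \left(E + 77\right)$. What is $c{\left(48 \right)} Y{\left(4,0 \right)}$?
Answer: $30000$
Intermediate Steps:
$c{\left(E \right)} = E \left(77 + E\right)$
$c{\left(48 \right)} Y{\left(4,0 \right)} = 48 \left(77 + 48\right) 5 = 48 \cdot 125 \cdot 5 = 6000 \cdot 5 = 30000$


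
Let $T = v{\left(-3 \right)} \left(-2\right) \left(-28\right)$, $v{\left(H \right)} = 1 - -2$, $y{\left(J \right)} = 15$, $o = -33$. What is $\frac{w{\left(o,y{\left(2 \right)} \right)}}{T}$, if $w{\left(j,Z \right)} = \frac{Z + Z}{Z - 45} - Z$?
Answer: $- \frac{2}{21} \approx -0.095238$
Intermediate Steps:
$v{\left(H \right)} = 3$ ($v{\left(H \right)} = 1 + 2 = 3$)
$T = 168$ ($T = 3 \left(-2\right) \left(-28\right) = \left(-6\right) \left(-28\right) = 168$)
$w{\left(j,Z \right)} = - Z + \frac{2 Z}{-45 + Z}$ ($w{\left(j,Z \right)} = \frac{2 Z}{-45 + Z} - Z = - Z + \frac{2 Z}{-45 + Z}$)
$\frac{w{\left(o,y{\left(2 \right)} \right)}}{T} = \frac{15 \frac{1}{-45 + 15} \left(47 - 15\right)}{168} = \frac{15 \left(47 - 15\right)}{-30} \cdot \frac{1}{168} = 15 \left(- \frac{1}{30}\right) 32 \cdot \frac{1}{168} = \left(-16\right) \frac{1}{168} = - \frac{2}{21}$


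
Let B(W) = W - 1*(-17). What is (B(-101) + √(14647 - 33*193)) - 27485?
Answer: -27569 + √8278 ≈ -27478.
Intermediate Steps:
B(W) = 17 + W (B(W) = W + 17 = 17 + W)
(B(-101) + √(14647 - 33*193)) - 27485 = ((17 - 101) + √(14647 - 33*193)) - 27485 = (-84 + √(14647 - 6369)) - 27485 = (-84 + √8278) - 27485 = -27569 + √8278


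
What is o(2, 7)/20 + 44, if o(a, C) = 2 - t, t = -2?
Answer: 221/5 ≈ 44.200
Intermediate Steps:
o(a, C) = 4 (o(a, C) = 2 - 1*(-2) = 2 + 2 = 4)
o(2, 7)/20 + 44 = 4/20 + 44 = 4*(1/20) + 44 = ⅕ + 44 = 221/5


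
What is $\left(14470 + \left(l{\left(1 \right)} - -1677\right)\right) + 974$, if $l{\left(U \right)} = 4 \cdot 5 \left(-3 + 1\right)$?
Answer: $17081$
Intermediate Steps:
$l{\left(U \right)} = -40$ ($l{\left(U \right)} = 20 \left(-2\right) = -40$)
$\left(14470 + \left(l{\left(1 \right)} - -1677\right)\right) + 974 = \left(14470 - -1637\right) + 974 = \left(14470 + \left(-40 + 1677\right)\right) + 974 = \left(14470 + 1637\right) + 974 = 16107 + 974 = 17081$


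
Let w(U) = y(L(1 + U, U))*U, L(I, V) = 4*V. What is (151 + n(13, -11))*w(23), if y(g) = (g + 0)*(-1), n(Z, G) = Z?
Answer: -347024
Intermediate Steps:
y(g) = -g (y(g) = g*(-1) = -g)
w(U) = -4*U**2 (w(U) = (-4*U)*U = -4*U**2)
(151 + n(13, -11))*w(23) = (151 + 13)*(-4*23**2) = 164*(-4*529) = 164*(-2116) = -347024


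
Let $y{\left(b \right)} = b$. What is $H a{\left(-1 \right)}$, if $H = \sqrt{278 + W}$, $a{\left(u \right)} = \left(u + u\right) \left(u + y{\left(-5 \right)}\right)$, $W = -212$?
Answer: $12 \sqrt{66} \approx 97.489$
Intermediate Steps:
$a{\left(u \right)} = 2 u \left(-5 + u\right)$ ($a{\left(u \right)} = \left(u + u\right) \left(u - 5\right) = 2 u \left(-5 + u\right)$)
$H = \sqrt{66}$ ($H = \sqrt{278 - 212} = \sqrt{66} \approx 8.124$)
$H a{\left(-1 \right)} = \sqrt{66} \cdot 2 \left(-1\right) \left(-5 - 1\right) = \sqrt{66} \cdot 2 \left(-1\right) \left(-6\right) = \sqrt{66} \cdot 12 = 12 \sqrt{66}$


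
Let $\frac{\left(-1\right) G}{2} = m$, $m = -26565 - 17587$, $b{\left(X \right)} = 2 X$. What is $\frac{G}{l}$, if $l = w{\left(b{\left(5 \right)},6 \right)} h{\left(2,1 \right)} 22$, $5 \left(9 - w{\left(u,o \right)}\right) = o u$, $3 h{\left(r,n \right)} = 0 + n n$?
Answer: $- \frac{44152}{11} \approx -4013.8$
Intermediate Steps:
$m = -44152$
$G = 88304$ ($G = \left(-2\right) \left(-44152\right) = 88304$)
$h{\left(r,n \right)} = \frac{n^{2}}{3}$ ($h{\left(r,n \right)} = \frac{0 + n n}{3} = \frac{0 + n^{2}}{3} = \frac{n^{2}}{3}$)
$w{\left(u,o \right)} = 9 - \frac{o u}{5}$
$l = -22$ ($l = \left(9 - \frac{6 \cdot 2 \cdot 5}{5}\right) \frac{1^{2}}{3} \cdot 22 = \left(9 - \frac{6}{5} \cdot 10\right) \frac{1}{3} \cdot 1 \cdot 22 = \left(9 - 12\right) \frac{1}{3} \cdot 22 = \left(-3\right) \frac{1}{3} \cdot 22 = \left(-1\right) 22 = -22$)
$\frac{G}{l} = \frac{88304}{-22} = 88304 \left(- \frac{1}{22}\right) = - \frac{44152}{11}$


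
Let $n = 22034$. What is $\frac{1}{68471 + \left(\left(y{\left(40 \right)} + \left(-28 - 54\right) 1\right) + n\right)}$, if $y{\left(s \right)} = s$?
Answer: $\frac{1}{90463} \approx 1.1054 \cdot 10^{-5}$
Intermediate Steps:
$\frac{1}{68471 + \left(\left(y{\left(40 \right)} + \left(-28 - 54\right) 1\right) + n\right)} = \frac{1}{68471 + \left(\left(40 + \left(-28 - 54\right) 1\right) + 22034\right)} = \frac{1}{68471 + \left(\left(40 - 82\right) + 22034\right)} = \frac{1}{68471 + \left(-42 + 22034\right)} = \frac{1}{68471 + 21992} = \frac{1}{90463}$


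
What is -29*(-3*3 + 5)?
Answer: 116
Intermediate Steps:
-29*(-3*3 + 5) = -29*(-9 + 5) = -29*(-4) = 116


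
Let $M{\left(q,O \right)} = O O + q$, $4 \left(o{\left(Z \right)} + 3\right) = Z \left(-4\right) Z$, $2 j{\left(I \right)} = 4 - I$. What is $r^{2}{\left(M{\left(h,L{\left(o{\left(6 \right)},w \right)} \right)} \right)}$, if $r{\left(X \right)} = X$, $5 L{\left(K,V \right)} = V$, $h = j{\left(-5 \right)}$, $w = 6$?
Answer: $\frac{88209}{2500} \approx 35.284$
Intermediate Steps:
$j{\left(I \right)} = 2 - \frac{I}{2}$ ($j{\left(I \right)} = \frac{4 - I}{2} = 2 - \frac{I}{2}$)
$h = \frac{9}{2}$ ($h = 2 - - \frac{5}{2} = 2 + \frac{5}{2} = \frac{9}{2} \approx 4.5$)
$o{\left(Z \right)} = -3 - Z^{2}$ ($o{\left(Z \right)} = -3 + \frac{Z \left(-4\right) Z}{4} = -3 + \frac{- 4 Z Z}{4} = -3 + \frac{\left(-4\right) Z^{2}}{4} = -3 - Z^{2}$)
$L{\left(K,V \right)} = \frac{V}{5}$
$M{\left(q,O \right)} = q + O^{2}$ ($M{\left(q,O \right)} = O^{2} + q = q + O^{2}$)
$r^{2}{\left(M{\left(h,L{\left(o{\left(6 \right)},w \right)} \right)} \right)} = \left(\frac{9}{2} + \left(\frac{1}{5} \cdot 6\right)^{2}\right)^{2} = \left(\frac{9}{2} + \left(\frac{6}{5}\right)^{2}\right)^{2} = \left(\frac{9}{2} + \frac{36}{25}\right)^{2} = \left(\frac{297}{50}\right)^{2} = \frac{88209}{2500}$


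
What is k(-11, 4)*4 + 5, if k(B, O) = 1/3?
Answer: 19/3 ≈ 6.3333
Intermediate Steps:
k(B, O) = ⅓
k(-11, 4)*4 + 5 = (⅓)*4 + 5 = 4/3 + 5 = 19/3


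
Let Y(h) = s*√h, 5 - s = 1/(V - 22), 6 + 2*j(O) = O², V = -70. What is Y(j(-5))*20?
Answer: 2305*√38/46 ≈ 308.89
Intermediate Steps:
j(O) = -3 + O²/2
s = 461/92 (s = 5 - 1/(-70 - 22) = 5 - 1/(-92) = 5 - 1*(-1/92) = 5 + 1/92 = 461/92 ≈ 5.0109)
Y(h) = 461*√h/92
Y(j(-5))*20 = (461*√(-3 + (½)*(-5)²)/92)*20 = (461*√(-3 + (½)*25)/92)*20 = (461*√(-3 + 25/2)/92)*20 = (461*√(19/2)/92)*20 = (461*(√38/2)/92)*20 = (461*√38/184)*20 = 2305*√38/46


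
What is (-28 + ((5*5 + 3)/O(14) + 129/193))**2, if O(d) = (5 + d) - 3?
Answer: 390023001/595984 ≈ 654.42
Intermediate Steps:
O(d) = 2 + d
(-28 + ((5*5 + 3)/O(14) + 129/193))**2 = (-28 + ((5*5 + 3)/(2 + 14) + 129/193))**2 = (-28 + ((25 + 3)/16 + 129*(1/193)))**2 = (-28 + (28*(1/16) + 129/193))**2 = (-28 + (7/4 + 129/193))**2 = (-28 + 1867/772)**2 = (-19749/772)**2 = 390023001/595984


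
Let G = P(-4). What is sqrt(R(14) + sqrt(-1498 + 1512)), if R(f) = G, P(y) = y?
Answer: sqrt(-4 + sqrt(14)) ≈ 0.50827*I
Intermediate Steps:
G = -4
R(f) = -4
sqrt(R(14) + sqrt(-1498 + 1512)) = sqrt(-4 + sqrt(-1498 + 1512)) = sqrt(-4 + sqrt(14))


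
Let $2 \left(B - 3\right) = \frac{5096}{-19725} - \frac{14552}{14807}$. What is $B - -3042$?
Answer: $\frac{52303884767}{17180475} \approx 3044.4$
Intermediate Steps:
$B = \frac{40879817}{17180475}$ ($B = 3 + \frac{\frac{5096}{-19725} - \frac{14552}{14807}}{2} = 3 + \frac{5096 \left(- \frac{1}{19725}\right) - \frac{856}{871}}{2} = 3 + \frac{- \frac{5096}{19725} - \frac{856}{871}}{2} = 3 + \frac{1}{2} \left(- \frac{21323216}{17180475}\right) = 3 - \frac{10661608}{17180475} = \frac{40879817}{17180475} \approx 2.3794$)
$B - -3042 = \frac{40879817}{17180475} - -3042 = \frac{40879817}{17180475} + 3042 = \frac{52303884767}{17180475}$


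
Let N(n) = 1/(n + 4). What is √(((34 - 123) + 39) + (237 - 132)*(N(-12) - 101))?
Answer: 13*I*√1010/4 ≈ 103.29*I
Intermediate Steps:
N(n) = 1/(4 + n)
√(((34 - 123) + 39) + (237 - 132)*(N(-12) - 101)) = √(((34 - 123) + 39) + (237 - 132)*(1/(4 - 12) - 101)) = √((-89 + 39) + 105*(1/(-8) - 101)) = √(-50 + 105*(-⅛ - 101)) = √(-50 + 105*(-809/8)) = √(-50 - 84945/8) = √(-85345/8) = 13*I*√1010/4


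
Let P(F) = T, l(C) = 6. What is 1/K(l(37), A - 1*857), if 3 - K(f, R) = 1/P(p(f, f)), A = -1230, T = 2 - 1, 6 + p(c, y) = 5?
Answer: ½ ≈ 0.50000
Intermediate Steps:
p(c, y) = -1 (p(c, y) = -6 + 5 = -1)
T = 1
P(F) = 1
K(f, R) = 2 (K(f, R) = 3 - 1/1 = 3 - 1*1 = 3 - 1 = 2)
1/K(l(37), A - 1*857) = 1/2 = ½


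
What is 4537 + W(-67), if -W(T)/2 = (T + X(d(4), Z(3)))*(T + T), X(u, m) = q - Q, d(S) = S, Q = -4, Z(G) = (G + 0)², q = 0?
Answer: -12347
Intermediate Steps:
Z(G) = G²
X(u, m) = 4 (X(u, m) = 0 - 1*(-4) = 0 + 4 = 4)
W(T) = -4*T*(4 + T) (W(T) = -2*(T + 4)*(T + T) = -2*(4 + T)*2*T = -4*T*(4 + T))
4537 + W(-67) = 4537 - 4*(-67)*(4 - 67) = 4537 - 4*(-67)*(-63) = 4537 - 16884 = -12347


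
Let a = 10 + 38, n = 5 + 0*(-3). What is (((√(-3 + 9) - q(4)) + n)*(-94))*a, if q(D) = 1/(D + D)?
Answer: -21996 - 4512*√6 ≈ -33048.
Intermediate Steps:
n = 5 (n = 5 + 0 = 5)
q(D) = 1/(2*D)
a = 48
(((√(-3 + 9) - q(4)) + n)*(-94))*a = (((√(-3 + 9) - 1/(2*4)) + 5)*(-94))*48 = (((√6 - 1/(2*4)) + 5)*(-94))*48 = (((√6 - 1*⅛) + 5)*(-94))*48 = (((√6 - ⅛) + 5)*(-94))*48 = (((-⅛ + √6) + 5)*(-94))*48 = ((39/8 + √6)*(-94))*48 = (-1833/4 - 94*√6)*48 = -21996 - 4512*√6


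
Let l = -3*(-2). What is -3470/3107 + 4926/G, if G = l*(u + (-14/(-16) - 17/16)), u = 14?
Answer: 3080514/52819 ≈ 58.322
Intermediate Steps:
l = 6
G = 663/8 (G = 6*(14 + (-14/(-16) - 17/16)) = 6*(14 + (-14*(-1/16) - 17*1/16)) = 6*(14 + (7/8 - 17/16)) = 6*(14 - 3/16) = 6*(221/16) = 663/8 ≈ 82.875)
-3470/3107 + 4926/G = -3470/3107 + 4926/(663/8) = -3470*1/3107 + 4926*(8/663) = -3470/3107 + 13136/221 = 3080514/52819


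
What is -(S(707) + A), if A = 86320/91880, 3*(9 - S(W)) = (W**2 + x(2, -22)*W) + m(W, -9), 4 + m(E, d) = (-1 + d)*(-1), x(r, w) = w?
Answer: 1112370904/6891 ≈ 1.6142e+5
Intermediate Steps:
m(E, d) = -3 - d (m(E, d) = -4 + (-1 + d)*(-1) = -4 + (1 - d) = -3 - d)
S(W) = 7 - W**2/3 + 22*W/3 (S(W) = 9 - ((W**2 - 22*W) + (-3 - 1*(-9)))/3 = 9 - ((W**2 - 22*W) + (-3 + 9))/3 = 9 - ((W**2 - 22*W) + 6)/3 = 9 - (6 + W**2 - 22*W)/3 = 9 + (-2 - W**2/3 + 22*W/3) = 7 - W**2/3 + 22*W/3)
A = 2158/2297 (A = 86320*(1/91880) = 2158/2297 ≈ 0.93949)
-(S(707) + A) = -((7 - 1/3*707**2 + (22/3)*707) + 2158/2297) = -((7 - 1/3*499849 + 15554/3) + 2158/2297) = -((7 - 499849/3 + 15554/3) + 2158/2297) = -(-484274/3 + 2158/2297) = -1*(-1112370904/6891) = 1112370904/6891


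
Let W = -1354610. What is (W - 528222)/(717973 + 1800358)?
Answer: -1882832/2518331 ≈ -0.74765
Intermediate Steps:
(W - 528222)/(717973 + 1800358) = (-1354610 - 528222)/(717973 + 1800358) = -1882832/2518331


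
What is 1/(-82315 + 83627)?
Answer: 1/1312 ≈ 0.00076220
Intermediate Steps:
1/(-82315 + 83627) = 1/1312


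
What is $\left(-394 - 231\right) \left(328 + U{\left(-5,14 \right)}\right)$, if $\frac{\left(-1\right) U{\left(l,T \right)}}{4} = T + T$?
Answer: $-135000$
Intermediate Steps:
$U{\left(l,T \right)} = - 8 T$ ($U{\left(l,T \right)} = - 4 \left(T + T\right) = - 4 \cdot 2 T = - 8 T$)
$\left(-394 - 231\right) \left(328 + U{\left(-5,14 \right)}\right) = \left(-394 - 231\right) \left(328 - 112\right) = - 625 \left(328 - 112\right) = \left(-625\right) 216 = -135000$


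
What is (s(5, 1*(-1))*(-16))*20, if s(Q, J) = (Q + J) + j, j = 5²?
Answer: -9280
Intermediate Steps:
j = 25
s(Q, J) = 25 + J + Q (s(Q, J) = (Q + J) + 25 = (J + Q) + 25 = 25 + J + Q)
(s(5, 1*(-1))*(-16))*20 = ((25 + 1*(-1) + 5)*(-16))*20 = ((25 - 1 + 5)*(-16))*20 = (29*(-16))*20 = -464*20 = -9280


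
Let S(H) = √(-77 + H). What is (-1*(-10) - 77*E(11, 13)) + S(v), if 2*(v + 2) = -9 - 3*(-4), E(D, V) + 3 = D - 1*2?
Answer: -452 + I*√310/2 ≈ -452.0 + 8.8034*I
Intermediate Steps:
E(D, V) = -5 + D (E(D, V) = -3 + (D - 1*2) = -3 + (D - 2) = -3 + (-2 + D) = -5 + D)
v = -½ (v = -2 + (-9 - 3*(-4))/2 = -2 + (-9 + 12)/2 = -2 + (½)*3 = -2 + 3/2 = -½ ≈ -0.50000)
(-1*(-10) - 77*E(11, 13)) + S(v) = (-1*(-10) - 77*(-5 + 11)) + √(-77 - ½) = (10 - 77*6) + √(-155/2) = (10 - 462) + I*√310/2 = -452 + I*√310/2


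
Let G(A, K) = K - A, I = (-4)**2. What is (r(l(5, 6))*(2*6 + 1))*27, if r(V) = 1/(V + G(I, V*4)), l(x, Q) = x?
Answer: 39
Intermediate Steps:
I = 16
r(V) = 1/(-16 + 5*V) (r(V) = 1/(V + (V*4 - 1*16)) = 1/(V + (4*V - 16)) = 1/(V + (-16 + 4*V)) = 1/(-16 + 5*V))
(r(l(5, 6))*(2*6 + 1))*27 = ((2*6 + 1)/(-16 + 5*5))*27 = ((12 + 1)/(-16 + 25))*27 = (13/9)*27 = 39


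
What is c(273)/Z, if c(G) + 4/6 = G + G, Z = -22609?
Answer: -1636/67827 ≈ -0.024120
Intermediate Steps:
c(G) = -⅔ + 2*G (c(G) = -⅔ + (G + G) = -⅔ + 2*G)
c(273)/Z = (-⅔ + 2*273)/(-22609) = (-⅔ + 546)*(-1/22609) = (1636/3)*(-1/22609) = -1636/67827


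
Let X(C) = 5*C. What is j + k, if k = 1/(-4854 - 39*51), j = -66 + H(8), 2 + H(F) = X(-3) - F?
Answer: -622714/6843 ≈ -91.000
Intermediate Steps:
H(F) = -17 - F (H(F) = -2 + (5*(-3) - F) = -2 + (-15 - F) = -17 - F)
j = -91 (j = -66 + (-17 - 1*8) = -66 + (-17 - 8) = -66 - 25 = -91)
k = -1/6843 (k = 1/(-4854 - 1989) = 1/(-6843) = -1/6843 ≈ -0.00014613)
j + k = -91 - 1/6843 = -622714/6843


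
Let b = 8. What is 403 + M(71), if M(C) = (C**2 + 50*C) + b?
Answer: 9002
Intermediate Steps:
M(C) = 8 + C**2 + 50*C (M(C) = (C**2 + 50*C) + 8 = 8 + C**2 + 50*C)
403 + M(71) = 403 + (8 + 71**2 + 50*71) = 403 + (8 + 5041 + 3550) = 403 + 8599 = 9002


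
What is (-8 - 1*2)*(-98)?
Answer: 980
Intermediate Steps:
(-8 - 1*2)*(-98) = (-8 - 2)*(-98) = -10*(-98) = 980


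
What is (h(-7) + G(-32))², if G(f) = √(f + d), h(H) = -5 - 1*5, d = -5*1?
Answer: (10 - I*√37)² ≈ 63.0 - 121.66*I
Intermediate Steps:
d = -5
h(H) = -10 (h(H) = -5 - 5 = -10)
G(f) = √(-5 + f) (G(f) = √(f - 5) = √(-5 + f))
(h(-7) + G(-32))² = (-10 + √(-5 - 32))² = (-10 + √(-37))² = (-10 + I*√37)²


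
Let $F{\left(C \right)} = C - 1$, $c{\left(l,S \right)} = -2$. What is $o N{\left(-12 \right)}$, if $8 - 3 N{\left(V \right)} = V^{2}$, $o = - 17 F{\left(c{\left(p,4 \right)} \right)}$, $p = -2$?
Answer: $-2312$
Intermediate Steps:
$F{\left(C \right)} = -1 + C$
$o = 51$ ($o = - 17 \left(-1 - 2\right) = \left(-17\right) \left(-3\right) = 51$)
$N{\left(V \right)} = \frac{8}{3} - \frac{V^{2}}{3}$
$o N{\left(-12 \right)} = 51 \left(\frac{8}{3} - \frac{\left(-12\right)^{2}}{3}\right) = 51 \left(\frac{8}{3} - 48\right) = 51 \left(- \frac{136}{3}\right) = -2312$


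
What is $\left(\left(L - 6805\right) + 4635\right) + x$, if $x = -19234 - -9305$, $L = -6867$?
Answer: $-18966$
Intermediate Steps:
$x = -9929$ ($x = -19234 + 9305 = -9929$)
$\left(\left(L - 6805\right) + 4635\right) + x = \left(\left(-6867 - 6805\right) + 4635\right) - 9929 = \left(-13672 + 4635\right) - 9929 = -9037 - 9929 = -18966$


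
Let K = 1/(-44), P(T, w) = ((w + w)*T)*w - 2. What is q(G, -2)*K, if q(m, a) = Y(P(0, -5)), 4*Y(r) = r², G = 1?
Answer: -1/44 ≈ -0.022727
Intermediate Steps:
P(T, w) = -2 + 2*T*w² (P(T, w) = ((2*w)*T)*w - 2 = (2*T*w)*w - 2 = 2*T*w² - 2 = -2 + 2*T*w²)
Y(r) = r²/4
q(m, a) = 1 (q(m, a) = (-2 + 2*0*(-5)²)²/4 = (-2 + 2*0*25)²/4 = (-2 + 0)²/4 = (¼)*(-2)² = (¼)*4 = 1)
K = -1/44 ≈ -0.022727
q(G, -2)*K = 1*(-1/44) = -1/44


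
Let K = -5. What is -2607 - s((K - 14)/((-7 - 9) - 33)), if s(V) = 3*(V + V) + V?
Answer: -18268/7 ≈ -2609.7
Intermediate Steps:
s(V) = 7*V (s(V) = 3*(2*V) + V = 6*V + V = 7*V)
-2607 - s((K - 14)/((-7 - 9) - 33)) = -2607 - 7*(-5 - 14)/((-7 - 9) - 33) = -2607 - 7*(-19/(-16 - 33)) = -2607 - 7*(-19/(-49)) = -2607 - 7*(-19*(-1/49)) = -2607 - 7*19/49 = -2607 - 1*19/7 = -2607 - 19/7 = -18268/7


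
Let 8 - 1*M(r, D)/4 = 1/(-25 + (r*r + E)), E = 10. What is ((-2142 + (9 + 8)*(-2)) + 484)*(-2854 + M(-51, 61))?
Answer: 2057950272/431 ≈ 4.7748e+6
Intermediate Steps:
M(r, D) = 32 - 4/(-15 + r²) (M(r, D) = 32 - 4/(-25 + (r*r + 10)) = 32 - 4/(-25 + (r² + 10)) = 32 - 4/(-25 + (10 + r²)) = 32 - 4/(-15 + r²))
((-2142 + (9 + 8)*(-2)) + 484)*(-2854 + M(-51, 61)) = ((-2142 + (9 + 8)*(-2)) + 484)*(-2854 + 4*(-121 + 8*(-51)²)/(-15 + (-51)²)) = ((-2142 + 17*(-2)) + 484)*(-2854 + 4*(-121 + 8*2601)/(-15 + 2601)) = ((-2142 - 34) + 484)*(-2854 + 4*(-121 + 20808)/2586) = (-2176 + 484)*(-2854 + 4*(1/2586)*20687) = -1692*(-2854 + 41374/1293) = -1692*(-3648848/1293) = 2057950272/431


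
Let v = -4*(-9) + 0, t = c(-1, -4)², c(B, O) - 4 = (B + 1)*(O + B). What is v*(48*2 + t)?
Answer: 4032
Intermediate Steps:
c(B, O) = 4 + (1 + B)*(B + O) (c(B, O) = 4 + (B + 1)*(O + B) = 4 + (1 + B)*(B + O))
t = 16 (t = (4 - 1 - 4 + (-1)² - 1*(-4))² = (4 - 1 - 4 + 1 + 4)² = 4² = 16)
v = 36 (v = 36 + 0 = 36)
v*(48*2 + t) = 36*(48*2 + 16) = 36*(96 + 16) = 36*112 = 4032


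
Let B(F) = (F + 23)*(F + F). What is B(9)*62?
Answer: 35712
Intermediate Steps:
B(F) = 2*F*(23 + F) (B(F) = (23 + F)*(2*F) = 2*F*(23 + F))
B(9)*62 = (2*9*(23 + 9))*62 = (2*9*32)*62 = 576*62 = 35712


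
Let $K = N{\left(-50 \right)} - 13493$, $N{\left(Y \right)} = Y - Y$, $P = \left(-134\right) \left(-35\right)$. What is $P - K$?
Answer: $18183$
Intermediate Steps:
$P = 4690$
$N{\left(Y \right)} = 0$
$K = -13493$ ($K = 0 - 13493 = -13493$)
$P - K = 4690 - -13493 = 4690 + 13493 = 18183$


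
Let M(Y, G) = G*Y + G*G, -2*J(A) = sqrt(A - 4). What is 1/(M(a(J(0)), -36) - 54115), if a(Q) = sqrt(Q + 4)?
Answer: -8668037779739/457836236750560385 + 4026672*I/457836236750560385 + 100434296772*sqrt(4 - I)/7783216024759526545 - 46656*I*sqrt(4 - I)/7783216024759526545 ≈ -1.8907e-5 - 3.1927e-9*I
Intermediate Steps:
J(A) = -sqrt(-4 + A)/2 (J(A) = -sqrt(A - 4)/2 = -sqrt(-4 + A)/2)
a(Q) = sqrt(4 + Q)
M(Y, G) = G**2 + G*Y (M(Y, G) = G*Y + G**2 = G**2 + G*Y)
1/(M(a(J(0)), -36) - 54115) = 1/(-36*(-36 + sqrt(4 - sqrt(-4 + 0)/2)) - 54115) = 1/(-36*(-36 + sqrt(4 - I)) - 54115) = 1/((1296 - 36*sqrt(4 - I)) - 54115) = 1/(-52819 - 36*sqrt(4 - I))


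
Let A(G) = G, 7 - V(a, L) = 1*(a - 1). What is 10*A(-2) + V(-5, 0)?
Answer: -7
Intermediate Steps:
V(a, L) = 8 - a (V(a, L) = 7 - (a - 1) = 7 - (-1 + a) = 7 + (1 - a) = 8 - a)
10*A(-2) + V(-5, 0) = 10*(-2) + (8 - 1*(-5)) = -20 + (8 + 5) = -20 + 13 = -7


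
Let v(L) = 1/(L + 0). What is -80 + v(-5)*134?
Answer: -534/5 ≈ -106.80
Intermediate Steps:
v(L) = 1/L
-80 + v(-5)*134 = -80 + 134/(-5) = -80 - 1/5*134 = -80 - 134/5 = -534/5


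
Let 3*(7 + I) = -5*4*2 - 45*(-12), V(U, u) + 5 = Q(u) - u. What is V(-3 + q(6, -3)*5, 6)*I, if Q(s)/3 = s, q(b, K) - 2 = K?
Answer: 3353/3 ≈ 1117.7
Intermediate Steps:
q(b, K) = 2 + K
Q(s) = 3*s
V(U, u) = -5 + 2*u (V(U, u) = -5 + (3*u - u) = -5 + 2*u)
I = 479/3 (I = -7 + (-5*4*2 - 45*(-12))/3 = -7 + (-20*2 + 540)/3 = -7 + (-40 + 540)/3 = -7 + (⅓)*500 = -7 + 500/3 = 479/3 ≈ 159.67)
V(-3 + q(6, -3)*5, 6)*I = (-5 + 2*6)*(479/3) = (-5 + 12)*(479/3) = 7*(479/3) = 3353/3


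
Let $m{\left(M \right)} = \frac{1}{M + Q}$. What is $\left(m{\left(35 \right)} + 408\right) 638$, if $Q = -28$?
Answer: $\frac{1822766}{7} \approx 2.604 \cdot 10^{5}$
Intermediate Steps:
$m{\left(M \right)} = \frac{1}{-28 + M}$ ($m{\left(M \right)} = \frac{1}{M - 28} = \frac{1}{-28 + M}$)
$\left(m{\left(35 \right)} + 408\right) 638 = \left(\frac{1}{-28 + 35} + 408\right) 638 = \left(\frac{1}{7} + 408\right) 638 = \frac{2857}{7} \cdot 638 = \frac{1822766}{7}$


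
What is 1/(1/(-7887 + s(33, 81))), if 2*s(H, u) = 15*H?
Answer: -15279/2 ≈ -7639.5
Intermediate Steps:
s(H, u) = 15*H/2 (s(H, u) = (15*H)/2 = 15*H/2)
1/(1/(-7887 + s(33, 81))) = 1/(1/(-7887 + (15/2)*33)) = 1/(1/(-7887 + 495/2)) = 1/(1/(-15279/2)) = 1/(-2/15279) = -15279/2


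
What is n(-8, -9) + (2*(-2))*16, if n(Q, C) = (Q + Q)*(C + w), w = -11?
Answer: 256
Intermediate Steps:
n(Q, C) = 2*Q*(-11 + C) (n(Q, C) = (Q + Q)*(C - 11) = (2*Q)*(-11 + C) = 2*Q*(-11 + C))
n(-8, -9) + (2*(-2))*16 = 2*(-8)*(-11 - 9) + (2*(-2))*16 = 2*(-8)*(-20) - 4*16 = 320 - 64 = 256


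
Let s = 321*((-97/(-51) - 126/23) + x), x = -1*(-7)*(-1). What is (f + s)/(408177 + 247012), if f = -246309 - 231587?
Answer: -188184778/256178899 ≈ -0.73458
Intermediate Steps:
x = -7 (x = 7*(-1) = -7)
f = -477896
s = -1327442/391 (s = 321*((-97/(-51) - 126/23) - 7) = 321*((-97*(-1/51) - 126*1/23) - 7) = 321*((97/51 - 126/23) - 7) = 321*(-4195/1173 - 7) = 321*(-12406/1173) = -1327442/391 ≈ -3395.0)
(f + s)/(408177 + 247012) = (-477896 - 1327442/391)/(408177 + 247012) = -188184778/391/655189 = -188184778/391*1/655189 = -188184778/256178899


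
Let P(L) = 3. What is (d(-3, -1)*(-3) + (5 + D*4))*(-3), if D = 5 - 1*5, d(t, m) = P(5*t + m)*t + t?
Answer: -123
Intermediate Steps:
d(t, m) = 4*t (d(t, m) = 3*t + t = 4*t)
D = 0 (D = 5 - 5 = 0)
(d(-3, -1)*(-3) + (5 + D*4))*(-3) = ((4*(-3))*(-3) + (5 + 0*4))*(-3) = (-12*(-3) + (5 + 0))*(-3) = (36 + 5)*(-3) = 41*(-3) = -123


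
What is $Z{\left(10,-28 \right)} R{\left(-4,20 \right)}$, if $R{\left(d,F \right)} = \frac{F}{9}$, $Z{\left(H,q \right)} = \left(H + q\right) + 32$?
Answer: $\frac{280}{9} \approx 31.111$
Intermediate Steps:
$Z{\left(H,q \right)} = 32 + H + q$
$R{\left(d,F \right)} = \frac{F}{9}$ ($R{\left(d,F \right)} = F \frac{1}{9} = \frac{F}{9}$)
$Z{\left(10,-28 \right)} R{\left(-4,20 \right)} = \left(32 + 10 - 28\right) \frac{1}{9} \cdot 20 = 14 \cdot \frac{20}{9} = \frac{280}{9}$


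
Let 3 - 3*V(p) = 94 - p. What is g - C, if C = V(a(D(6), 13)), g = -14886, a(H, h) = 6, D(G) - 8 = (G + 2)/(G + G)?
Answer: -44573/3 ≈ -14858.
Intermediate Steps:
D(G) = 8 + (2 + G)/(2*G) (D(G) = 8 + (G + 2)/(G + G) = 8 + (2 + G)/((2*G)) = 8 + (2 + G)*(1/(2*G)) = 8 + (2 + G)/(2*G))
V(p) = -91/3 + p/3 (V(p) = 1 - (94 - p)/3 = 1 + (-94/3 + p/3) = -91/3 + p/3)
C = -85/3 (C = -91/3 + (⅓)*6 = -91/3 + 2 = -85/3 ≈ -28.333)
g - C = -14886 - 1*(-85/3) = -14886 + 85/3 = -44573/3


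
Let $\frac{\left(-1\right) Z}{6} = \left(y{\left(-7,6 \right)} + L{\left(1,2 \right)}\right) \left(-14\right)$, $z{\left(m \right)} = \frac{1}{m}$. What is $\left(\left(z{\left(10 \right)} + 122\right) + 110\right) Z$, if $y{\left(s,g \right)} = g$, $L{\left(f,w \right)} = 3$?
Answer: $\frac{877338}{5} \approx 1.7547 \cdot 10^{5}$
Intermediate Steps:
$Z = 756$ ($Z = - 6 \left(6 + 3\right) \left(-14\right) = - 6 \cdot 9 \left(-14\right) = \left(-6\right) \left(-126\right) = 756$)
$\left(\left(z{\left(10 \right)} + 122\right) + 110\right) Z = \left(\left(\frac{1}{10} + 122\right) + 110\right) 756 = \left(\frac{1221}{10} + 110\right) 756 = \frac{2321}{10} \cdot 756 = \frac{877338}{5}$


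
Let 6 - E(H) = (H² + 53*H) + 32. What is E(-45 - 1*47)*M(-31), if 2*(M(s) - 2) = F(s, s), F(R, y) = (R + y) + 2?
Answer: 101192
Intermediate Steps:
F(R, y) = 2 + R + y
M(s) = 3 + s (M(s) = 2 + (2 + s + s)/2 = 2 + (2 + 2*s)/2 = 2 + (1 + s) = 3 + s)
E(H) = -26 - H² - 53*H (E(H) = 6 - ((H² + 53*H) + 32) = 6 - (32 + H² + 53*H) = 6 + (-32 - H² - 53*H) = -26 - H² - 53*H)
E(-45 - 1*47)*M(-31) = (-26 - (-45 - 1*47)² - 53*(-45 - 1*47))*(3 - 31) = (-26 - (-45 - 47)² - 53*(-45 - 47))*(-28) = (-26 - 1*(-92)² - 53*(-92))*(-28) = (-26 - 1*8464 + 4876)*(-28) = (-26 - 8464 + 4876)*(-28) = -3614*(-28) = 101192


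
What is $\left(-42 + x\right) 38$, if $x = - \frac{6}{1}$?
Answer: $-1824$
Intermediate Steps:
$x = -6$ ($x = \left(-6\right) 1 = -6$)
$\left(-42 + x\right) 38 = \left(-42 - 6\right) 38 = \left(-48\right) 38 = -1824$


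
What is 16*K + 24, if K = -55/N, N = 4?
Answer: -196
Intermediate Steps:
K = -55/4 ≈ -13.750
16*K + 24 = 16*(-55/4) + 24 = -220 + 24 = -196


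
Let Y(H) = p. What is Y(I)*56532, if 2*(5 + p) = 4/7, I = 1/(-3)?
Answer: -266508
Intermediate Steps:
I = -⅓ ≈ -0.33333
p = -33/7 (p = -5 + (4/7)/2 = -5 + (4*(⅐))/2 = -5 + (½)*(4/7) = -5 + 2/7 = -33/7 ≈ -4.7143)
Y(H) = -33/7
Y(I)*56532 = -33/7*56532 = -266508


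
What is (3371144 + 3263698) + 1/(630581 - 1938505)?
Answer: 8677869088007/1307924 ≈ 6.6348e+6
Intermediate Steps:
(3371144 + 3263698) + 1/(630581 - 1938505) = 6634842 + 1/(-1307924) = 6634842 - 1/1307924 = 8677869088007/1307924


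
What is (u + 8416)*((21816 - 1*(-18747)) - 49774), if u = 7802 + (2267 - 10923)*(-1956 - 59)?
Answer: -160806172238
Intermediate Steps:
u = 17449642 (u = 7802 - 8656*(-2015) = 7802 + 17441840 = 17449642)
(u + 8416)*((21816 - 1*(-18747)) - 49774) = (17449642 + 8416)*((21816 - 1*(-18747)) - 49774) = 17458058*((21816 + 18747) - 49774) = 17458058*(40563 - 49774) = 17458058*(-9211) = -160806172238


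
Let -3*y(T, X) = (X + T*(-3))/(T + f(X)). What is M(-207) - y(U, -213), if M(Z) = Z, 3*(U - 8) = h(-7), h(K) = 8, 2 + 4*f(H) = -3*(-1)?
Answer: -28097/131 ≈ -214.48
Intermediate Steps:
f(H) = 1/4 (f(H) = -1/2 + (-3*(-1))/4 = -1/2 + (1/4)*3 = -1/2 + 3/4 = 1/4)
U = 32/3 (U = 8 + (1/3)*8 = 8 + 8/3 = 32/3 ≈ 10.667)
y(T, X) = -(X - 3*T)/(3*(1/4 + T)) (y(T, X) = -(X + T*(-3))/(3*(T + 1/4)) = -(X - 3*T)/(3*(1/4 + T)))
M(-207) - y(U, -213) = -207 - 4*(-1*(-213) + 3*(32/3))/(3*(1 + 4*(32/3))) = -207 - 4*(213 + 32)/(3*(1 + 128/3)) = -207 - 4*245/(3*131/3) = -207 - 4*3*245/(3*131) = -207 - 1*980/131 = -207 - 980/131 = -28097/131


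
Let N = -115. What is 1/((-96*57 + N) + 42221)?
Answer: 1/36634 ≈ 2.7297e-5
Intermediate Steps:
1/((-96*57 + N) + 42221) = 1/((-96*57 - 115) + 42221) = 1/((-5472 - 115) + 42221) = 1/(-5587 + 42221) = 1/36634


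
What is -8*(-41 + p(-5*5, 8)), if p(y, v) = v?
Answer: 264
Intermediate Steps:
-8*(-41 + p(-5*5, 8)) = -8*(-41 + 8) = -8*(-33) = 264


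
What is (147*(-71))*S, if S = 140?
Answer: -1461180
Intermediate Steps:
(147*(-71))*S = (147*(-71))*140 = -10437*140 = -1461180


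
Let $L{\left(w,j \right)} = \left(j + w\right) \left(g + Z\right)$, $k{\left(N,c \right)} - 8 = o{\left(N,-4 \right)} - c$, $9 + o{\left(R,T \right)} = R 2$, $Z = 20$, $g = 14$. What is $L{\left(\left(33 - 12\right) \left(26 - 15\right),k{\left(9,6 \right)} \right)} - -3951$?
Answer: $12179$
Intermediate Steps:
$o{\left(R,T \right)} = -9 + 2 R$ ($o{\left(R,T \right)} = -9 + R 2 = -9 + 2 R$)
$k{\left(N,c \right)} = -1 - c + 2 N$ ($k{\left(N,c \right)} = 8 - \left(9 + c - 2 N\right) = -1 - c + 2 N$)
$L{\left(w,j \right)} = 34 j + 34 w$ ($L{\left(w,j \right)} = \left(j + w\right) \left(14 + 20\right) = \left(j + w\right) 34 = 34 j + 34 w$)
$L{\left(\left(33 - 12\right) \left(26 - 15\right),k{\left(9,6 \right)} \right)} - -3951 = \left(34 \left(-1 - 6 + 2 \cdot 9\right) + 34 \left(33 - 12\right) \left(26 - 15\right)\right) - -3951 = \left(34 \left(-1 - 6 + 18\right) + 34 \cdot 21 \cdot 11\right) + 3951 = \left(34 \cdot 11 + 34 \cdot 231\right) + 3951 = \left(374 + 7854\right) + 3951 = 8228 + 3951 = 12179$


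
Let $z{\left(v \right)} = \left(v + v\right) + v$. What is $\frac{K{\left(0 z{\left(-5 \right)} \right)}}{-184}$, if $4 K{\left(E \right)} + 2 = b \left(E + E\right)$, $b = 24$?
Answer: $\frac{1}{368} \approx 0.0027174$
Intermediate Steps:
$z{\left(v \right)} = 3 v$ ($z{\left(v \right)} = 2 v + v = 3 v$)
$K{\left(E \right)} = - \frac{1}{2} + 12 E$ ($K{\left(E \right)} = - \frac{1}{2} + \frac{24 \left(E + E\right)}{4} = - \frac{1}{2} + \frac{24 \cdot 2 E}{4} = - \frac{1}{2} + \frac{48 E}{4} = - \frac{1}{2} + 12 E$)
$\frac{K{\left(0 z{\left(-5 \right)} \right)}}{-184} = \frac{- \frac{1}{2} + 12 \cdot 0 \cdot 3 \left(-5\right)}{-184} = \left(- \frac{1}{2} + 12 \cdot 0 \left(-15\right)\right) \left(- \frac{1}{184}\right) = \left(- \frac{1}{2} + 12 \cdot 0\right) \left(- \frac{1}{184}\right) = \left(- \frac{1}{2} + 0\right) \left(- \frac{1}{184}\right) = \left(- \frac{1}{2}\right) \left(- \frac{1}{184}\right) = \frac{1}{368}$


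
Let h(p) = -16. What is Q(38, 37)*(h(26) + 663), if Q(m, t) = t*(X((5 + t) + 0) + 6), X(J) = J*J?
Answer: 42372030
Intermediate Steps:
X(J) = J²
Q(m, t) = t*(6 + (5 + t)²) (Q(m, t) = t*(((5 + t) + 0)² + 6) = t*((5 + t)² + 6) = t*(6 + (5 + t)²))
Q(38, 37)*(h(26) + 663) = (37*(6 + (5 + 37)²))*(-16 + 663) = (37*(6 + 42²))*647 = (37*(6 + 1764))*647 = (37*1770)*647 = 65490*647 = 42372030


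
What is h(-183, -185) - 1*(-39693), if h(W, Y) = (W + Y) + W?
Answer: 39142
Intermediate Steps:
h(W, Y) = Y + 2*W
h(-183, -185) - 1*(-39693) = (-185 + 2*(-183)) - 1*(-39693) = (-185 - 366) + 39693 = -551 + 39693 = 39142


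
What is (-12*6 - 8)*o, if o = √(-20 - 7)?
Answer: -240*I*√3 ≈ -415.69*I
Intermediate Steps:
o = 3*I*√3 (o = √(-27) = 3*I*√3 ≈ 5.1962*I)
(-12*6 - 8)*o = (-12*6 - 8)*(3*I*√3) = (-72 - 8)*(3*I*√3) = -240*I*√3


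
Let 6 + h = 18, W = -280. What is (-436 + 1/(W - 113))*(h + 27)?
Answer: -2227537/131 ≈ -17004.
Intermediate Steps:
h = 12 (h = -6 + 18 = 12)
(-436 + 1/(W - 113))*(h + 27) = (-436 + 1/(-280 - 113))*(12 + 27) = (-436 + 1/(-393))*39 = (-436 - 1/393)*39 = -171349/393*39 = -2227537/131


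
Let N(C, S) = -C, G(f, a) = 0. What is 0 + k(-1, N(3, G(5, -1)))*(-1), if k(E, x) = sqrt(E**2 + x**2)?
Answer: -sqrt(10) ≈ -3.1623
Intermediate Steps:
0 + k(-1, N(3, G(5, -1)))*(-1) = 0 + sqrt((-1)**2 + (-1*3)**2)*(-1) = 0 + sqrt(1 + (-3)**2)*(-1) = 0 + sqrt(1 + 9)*(-1) = 0 + sqrt(10)*(-1) = 0 - sqrt(10) = -sqrt(10)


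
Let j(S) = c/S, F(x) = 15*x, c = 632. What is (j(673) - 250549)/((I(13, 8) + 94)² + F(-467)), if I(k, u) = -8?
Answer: -168618845/263143 ≈ -640.79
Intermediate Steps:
j(S) = 632/S
(j(673) - 250549)/((I(13, 8) + 94)² + F(-467)) = (632/673 - 250549)/((-8 + 94)² + 15*(-467)) = (632*(1/673) - 250549)/(86² - 7005) = (632/673 - 250549)/(7396 - 7005) = -168618845/673/391 = -168618845/673*1/391 = -168618845/263143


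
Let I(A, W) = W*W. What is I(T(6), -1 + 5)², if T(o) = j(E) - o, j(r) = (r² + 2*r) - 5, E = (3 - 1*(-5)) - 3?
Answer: 256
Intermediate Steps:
E = 5 (E = (3 + 5) - 3 = 8 - 3 = 5)
j(r) = -5 + r² + 2*r
T(o) = 30 - o (T(o) = (-5 + 5² + 2*5) - o = (-5 + 25 + 10) - o = 30 - o)
I(A, W) = W²
I(T(6), -1 + 5)² = ((-1 + 5)²)² = (4²)² = 16² = 256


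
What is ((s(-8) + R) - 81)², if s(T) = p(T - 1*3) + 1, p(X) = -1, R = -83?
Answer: 26896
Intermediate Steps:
s(T) = 0 (s(T) = -1 + 1 = 0)
((s(-8) + R) - 81)² = ((0 - 83) - 81)² = (-83 - 81)² = (-164)² = 26896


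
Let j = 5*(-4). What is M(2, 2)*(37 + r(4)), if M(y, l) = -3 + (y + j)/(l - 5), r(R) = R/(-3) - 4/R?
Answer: 104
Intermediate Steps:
j = -20
r(R) = -4/R - R/3 (r(R) = R*(-⅓) - 4/R = -R/3 - 4/R = -4/R - R/3)
M(y, l) = -3 + (-20 + y)/(-5 + l) (M(y, l) = -3 + (y - 20)/(l - 5) = -3 + (-20 + y)/(-5 + l))
M(2, 2)*(37 + r(4)) = ((-5 + 2 - 3*2)/(-5 + 2))*(37 + (-4/4 - ⅓*4)) = ((-5 + 2 - 6)/(-3))*(37 + (-4*¼ - 4/3)) = (-⅓*(-9))*(37 + (-1 - 4/3)) = 3*(37 - 7/3) = 3*(104/3) = 104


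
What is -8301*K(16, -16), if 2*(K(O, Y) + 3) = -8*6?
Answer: 224127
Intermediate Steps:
K(O, Y) = -27 (K(O, Y) = -3 + (-8*6)/2 = -3 + (½)*(-48) = -3 - 24 = -27)
-8301*K(16, -16) = -8301*(-27) = 224127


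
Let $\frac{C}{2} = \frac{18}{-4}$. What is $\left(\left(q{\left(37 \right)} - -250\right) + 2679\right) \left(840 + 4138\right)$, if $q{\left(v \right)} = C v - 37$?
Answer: $12738702$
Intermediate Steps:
$C = -9$ ($C = 2 \frac{18}{-4} = 2 \cdot 18 \left(- \frac{1}{4}\right) = 2 \left(- \frac{9}{2}\right) = -9$)
$q{\left(v \right)} = -37 - 9 v$ ($q{\left(v \right)} = - 9 v - 37 = -37 - 9 v$)
$\left(\left(q{\left(37 \right)} - -250\right) + 2679\right) \left(840 + 4138\right) = \left(\left(\left(-37 - 333\right) - -250\right) + 2679\right) \left(840 + 4138\right) = \left(\left(\left(-37 - 333\right) + 250\right) + 2679\right) 4978 = \left(\left(-370 + 250\right) + 2679\right) 4978 = \left(-120 + 2679\right) 4978 = 2559 \cdot 4978 = 12738702$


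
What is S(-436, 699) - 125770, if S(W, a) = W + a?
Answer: -125507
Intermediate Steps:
S(-436, 699) - 125770 = (-436 + 699) - 125770 = 263 - 125770 = -125507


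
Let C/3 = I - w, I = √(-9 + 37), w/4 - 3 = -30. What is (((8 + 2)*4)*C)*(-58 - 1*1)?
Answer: -764640 - 14160*√7 ≈ -8.0210e+5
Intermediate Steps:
w = -108 (w = 12 + 4*(-30) = 12 - 120 = -108)
I = 2*√7 (I = √28 = 2*√7 ≈ 5.2915)
C = 324 + 6*√7 (C = 3*(2*√7 - 1*(-108)) = 3*(2*√7 + 108) = 3*(108 + 2*√7) = 324 + 6*√7 ≈ 339.87)
(((8 + 2)*4)*C)*(-58 - 1*1) = (((8 + 2)*4)*(324 + 6*√7))*(-58 - 1*1) = ((10*4)*(324 + 6*√7))*(-58 - 1) = (40*(324 + 6*√7))*(-59) = (12960 + 240*√7)*(-59) = -764640 - 14160*√7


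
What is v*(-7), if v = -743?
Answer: 5201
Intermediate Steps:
v*(-7) = -743*(-7) = 5201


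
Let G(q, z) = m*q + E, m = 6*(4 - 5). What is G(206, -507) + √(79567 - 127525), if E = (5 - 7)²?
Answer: -1232 + I*√47958 ≈ -1232.0 + 218.99*I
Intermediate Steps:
E = 4 (E = (-2)² = 4)
m = -6 (m = 6*(-1) = -6)
G(q, z) = 4 - 6*q (G(q, z) = -6*q + 4 = 4 - 6*q)
G(206, -507) + √(79567 - 127525) = (4 - 6*206) + √(79567 - 127525) = (4 - 1236) + √(-47958) = -1232 + I*√47958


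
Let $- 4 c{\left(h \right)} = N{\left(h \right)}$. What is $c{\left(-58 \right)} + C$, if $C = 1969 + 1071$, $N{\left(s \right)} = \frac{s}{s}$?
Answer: $\frac{12159}{4} \approx 3039.8$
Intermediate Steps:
$N{\left(s \right)} = 1$
$c{\left(h \right)} = - \frac{1}{4}$ ($c{\left(h \right)} = \left(- \frac{1}{4}\right) 1 = - \frac{1}{4}$)
$C = 3040$
$c{\left(-58 \right)} + C = - \frac{1}{4} + 3040 = \frac{12159}{4}$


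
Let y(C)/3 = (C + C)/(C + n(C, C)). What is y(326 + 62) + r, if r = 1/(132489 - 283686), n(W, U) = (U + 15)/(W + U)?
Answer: 30349034725/5064948303 ≈ 5.9920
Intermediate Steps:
n(W, U) = (15 + U)/(U + W)
y(C) = 6*C/(C + (15 + C)/(2*C)) (y(C) = 3*((C + C)/(C + (15 + C)/(C + C))) = 3*((2*C)/(C + (15 + C)/((2*C)))) = 3*((2*C)/(C + (1/(2*C))*(15 + C))) = 3*((2*C)/(C + (15 + C)/(2*C))) = 3*(2*C/(C + (15 + C)/(2*C))) = 6*C/(C + (15 + C)/(2*C)))
r = -1/151197 (r = 1/(-151197) = -1/151197 ≈ -6.6139e-6)
y(326 + 62) + r = 12*(326 + 62)²/(15 + (326 + 62) + 2*(326 + 62)²) - 1/151197 = 12*388²/(15 + 388 + 2*388²) - 1/151197 = 12*150544/(15 + 388 + 2*150544) - 1/151197 = 12*150544/(15 + 388 + 301088) - 1/151197 = 12*150544/301491 - 1/151197 = 12*150544*(1/301491) - 1/151197 = 602176/100497 - 1/151197 = 30349034725/5064948303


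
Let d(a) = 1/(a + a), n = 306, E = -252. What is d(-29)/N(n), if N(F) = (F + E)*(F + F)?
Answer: -1/1916784 ≈ -5.2171e-7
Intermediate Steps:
d(a) = 1/(2*a)
N(F) = 2*F*(-252 + F) (N(F) = (F - 252)*(F + F) = (-252 + F)*(2*F) = 2*F*(-252 + F))
d(-29)/N(n) = ((1/2)/(-29))/((2*306*(-252 + 306))) = ((1/2)*(-1/29))/((2*306*54)) = -1/58/33048 = -1/58*1/33048 = -1/1916784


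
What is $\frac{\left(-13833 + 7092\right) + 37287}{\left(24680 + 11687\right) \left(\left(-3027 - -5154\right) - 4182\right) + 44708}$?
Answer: $- \frac{30546}{74689477} \approx -0.00040897$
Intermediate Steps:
$\frac{\left(-13833 + 7092\right) + 37287}{\left(24680 + 11687\right) \left(\left(-3027 - -5154\right) - 4182\right) + 44708} = \frac{-6741 + 37287}{36367 \left(\left(-3027 + 5154\right) - 4182\right) + 44708} = \frac{30546}{36367 \left(2127 - 4182\right) + 44708} = \frac{30546}{36367 \left(-2055\right) + 44708} = \frac{30546}{-74734185 + 44708} = \frac{30546}{-74689477} = 30546 \left(- \frac{1}{74689477}\right) = - \frac{30546}{74689477}$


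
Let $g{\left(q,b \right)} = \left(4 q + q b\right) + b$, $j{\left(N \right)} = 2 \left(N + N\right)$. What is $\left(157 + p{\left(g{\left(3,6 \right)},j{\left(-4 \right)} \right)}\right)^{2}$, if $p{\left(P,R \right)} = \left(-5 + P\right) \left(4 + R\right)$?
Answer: $46225$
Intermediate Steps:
$j{\left(N \right)} = 4 N$ ($j{\left(N \right)} = 2 \cdot 2 N = 4 N$)
$g{\left(q,b \right)} = b + 4 q + b q$ ($g{\left(q,b \right)} = \left(4 q + b q\right) + b = b + 4 q + b q$)
$\left(157 + p{\left(g{\left(3,6 \right)},j{\left(-4 \right)} \right)}\right)^{2} = \left(157 - \left(20 - 4 \left(6 + 4 \cdot 3 + 6 \cdot 3\right) - \left(6 + 4 \cdot 3 + 6 \cdot 3\right) 4 \left(-4\right) + 5 \cdot 4 \left(-4\right)\right)\right)^{2} = \left(157 + \left(-20 - -80 + 4 \left(6 + 12 + 18\right) + \left(6 + 12 + 18\right) \left(-16\right)\right)\right)^{2} = \left(157 + \left(-20 + 80 + 4 \cdot 36 + 36 \left(-16\right)\right)\right)^{2} = \left(157 + \left(-20 + 80 + 144 - 576\right)\right)^{2} = \left(157 - 372\right)^{2} = \left(-215\right)^{2} = 46225$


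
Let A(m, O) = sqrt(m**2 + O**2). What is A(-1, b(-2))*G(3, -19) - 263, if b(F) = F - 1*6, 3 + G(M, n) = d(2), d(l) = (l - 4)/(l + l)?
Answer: -263 - 7*sqrt(65)/2 ≈ -291.22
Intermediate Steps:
d(l) = (-4 + l)/(2*l) (d(l) = (-4 + l)/((2*l)) = (-4 + l)*(1/(2*l)) = (-4 + l)/(2*l))
G(M, n) = -7/2 (G(M, n) = -3 + (1/2)*(-4 + 2)/2 = -3 + (1/2)*(1/2)*(-2) = -3 - 1/2 = -7/2)
b(F) = -6 + F (b(F) = F - 6 = -6 + F)
A(m, O) = sqrt(O**2 + m**2)
A(-1, b(-2))*G(3, -19) - 263 = sqrt((-6 - 2)**2 + (-1)**2)*(-7/2) - 263 = sqrt((-8)**2 + 1)*(-7/2) - 263 = sqrt(64 + 1)*(-7/2) - 263 = sqrt(65)*(-7/2) - 263 = -7*sqrt(65)/2 - 263 = -263 - 7*sqrt(65)/2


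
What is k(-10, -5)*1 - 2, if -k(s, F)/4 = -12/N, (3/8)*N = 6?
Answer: 1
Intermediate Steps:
N = 16 (N = (8/3)*6 = 16)
k(s, F) = 3 (k(s, F) = -(-48)/16 = -4*(-3/4) = 3)
k(-10, -5)*1 - 2 = 3*1 - 2 = 3 - 2 = 1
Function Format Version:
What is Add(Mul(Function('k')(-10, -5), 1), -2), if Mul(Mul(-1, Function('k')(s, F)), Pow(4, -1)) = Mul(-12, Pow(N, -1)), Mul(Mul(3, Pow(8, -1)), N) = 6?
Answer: 1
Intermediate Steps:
N = 16 (N = Mul(Rational(8, 3), 6) = 16)
Function('k')(s, F) = 3 (Function('k')(s, F) = Mul(-4, Mul(-12, Pow(16, -1))) = Mul(-4, Mul(-12, Rational(1, 16))) = Mul(-4, Rational(-3, 4)) = 3)
Add(Mul(Function('k')(-10, -5), 1), -2) = Add(Mul(3, 1), -2) = Add(3, -2) = 1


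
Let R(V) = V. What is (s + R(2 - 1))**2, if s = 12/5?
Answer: 289/25 ≈ 11.560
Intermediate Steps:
s = 12/5 (s = 12*(1/5) = 12/5 ≈ 2.4000)
(s + R(2 - 1))**2 = (12/5 + (2 - 1))**2 = (12/5 + 1)**2 = (17/5)**2 = 289/25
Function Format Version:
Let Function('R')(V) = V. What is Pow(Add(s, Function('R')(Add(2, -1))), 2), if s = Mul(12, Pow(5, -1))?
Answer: Rational(289, 25) ≈ 11.560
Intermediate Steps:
s = Rational(12, 5) (s = Mul(12, Rational(1, 5)) = Rational(12, 5) ≈ 2.4000)
Pow(Add(s, Function('R')(Add(2, -1))), 2) = Pow(Add(Rational(12, 5), Add(2, -1)), 2) = Pow(Add(Rational(12, 5), 1), 2) = Pow(Rational(17, 5), 2) = Rational(289, 25)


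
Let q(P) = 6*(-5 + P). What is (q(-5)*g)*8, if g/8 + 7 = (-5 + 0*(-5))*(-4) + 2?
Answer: -57600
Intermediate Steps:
g = 120 (g = -56 + 8*((-5 + 0*(-5))*(-4) + 2) = -56 + 8*((-5 + 0)*(-4) + 2) = -56 + 8*(-5*(-4) + 2) = -56 + 8*(20 + 2) = -56 + 8*22 = -56 + 176 = 120)
q(P) = -30 + 6*P
(q(-5)*g)*8 = ((-30 + 6*(-5))*120)*8 = ((-30 - 30)*120)*8 = -60*120*8 = -7200*8 = -57600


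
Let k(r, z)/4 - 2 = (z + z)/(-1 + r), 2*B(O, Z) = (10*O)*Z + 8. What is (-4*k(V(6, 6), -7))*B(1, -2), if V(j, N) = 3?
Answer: -480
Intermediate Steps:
B(O, Z) = 4 + 5*O*Z (B(O, Z) = ((10*O)*Z + 8)/2 = (10*O*Z + 8)/2 = (8 + 10*O*Z)/2 = 4 + 5*O*Z)
k(r, z) = 8 + 8*z/(-1 + r) (k(r, z) = 8 + 4*((z + z)/(-1 + r)) = 8 + 4*((2*z)/(-1 + r)) = 8 + 4*(2*z/(-1 + r)) = 8 + 8*z/(-1 + r))
(-4*k(V(6, 6), -7))*B(1, -2) = (-32*(-1 + 3 - 7)/(-1 + 3))*(4 + 5*1*(-2)) = (-32*(-5)/2)*(4 - 10) = -32*(-5)/2*(-6) = -4*(-20)*(-6) = 80*(-6) = -480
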